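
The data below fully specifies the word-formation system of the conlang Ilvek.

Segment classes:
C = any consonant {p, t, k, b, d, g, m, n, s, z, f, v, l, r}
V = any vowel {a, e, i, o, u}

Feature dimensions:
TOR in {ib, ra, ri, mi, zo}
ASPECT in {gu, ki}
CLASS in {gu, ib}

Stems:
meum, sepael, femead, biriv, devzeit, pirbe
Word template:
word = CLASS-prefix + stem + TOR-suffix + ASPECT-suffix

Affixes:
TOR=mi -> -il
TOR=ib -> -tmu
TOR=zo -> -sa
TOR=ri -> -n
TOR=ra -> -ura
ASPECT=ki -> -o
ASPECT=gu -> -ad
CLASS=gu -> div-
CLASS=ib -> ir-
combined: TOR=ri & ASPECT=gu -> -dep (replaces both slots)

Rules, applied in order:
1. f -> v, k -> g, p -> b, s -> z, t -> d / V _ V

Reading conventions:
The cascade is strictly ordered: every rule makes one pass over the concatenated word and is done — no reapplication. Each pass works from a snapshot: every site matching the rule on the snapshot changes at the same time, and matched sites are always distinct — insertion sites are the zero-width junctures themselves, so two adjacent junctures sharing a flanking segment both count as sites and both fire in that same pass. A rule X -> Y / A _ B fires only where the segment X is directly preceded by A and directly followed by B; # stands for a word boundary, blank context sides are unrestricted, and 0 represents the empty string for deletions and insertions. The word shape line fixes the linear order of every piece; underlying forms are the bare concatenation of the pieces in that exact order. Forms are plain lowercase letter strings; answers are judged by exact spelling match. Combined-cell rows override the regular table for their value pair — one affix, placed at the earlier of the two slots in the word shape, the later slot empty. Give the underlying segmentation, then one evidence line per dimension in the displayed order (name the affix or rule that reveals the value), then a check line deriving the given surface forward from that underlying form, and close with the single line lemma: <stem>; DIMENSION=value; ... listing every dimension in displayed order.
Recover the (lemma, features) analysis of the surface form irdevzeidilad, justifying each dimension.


underlying: ir-devzeit-il-ad
TOR=mi - signalled by the affix -il
ASPECT=gu - signalled by the affix -ad
CLASS=ib - signalled by the affix ir-
check: irdevzeitilad -> irdevzeidilad
lemma: devzeit; TOR=mi; ASPECT=gu; CLASS=ib


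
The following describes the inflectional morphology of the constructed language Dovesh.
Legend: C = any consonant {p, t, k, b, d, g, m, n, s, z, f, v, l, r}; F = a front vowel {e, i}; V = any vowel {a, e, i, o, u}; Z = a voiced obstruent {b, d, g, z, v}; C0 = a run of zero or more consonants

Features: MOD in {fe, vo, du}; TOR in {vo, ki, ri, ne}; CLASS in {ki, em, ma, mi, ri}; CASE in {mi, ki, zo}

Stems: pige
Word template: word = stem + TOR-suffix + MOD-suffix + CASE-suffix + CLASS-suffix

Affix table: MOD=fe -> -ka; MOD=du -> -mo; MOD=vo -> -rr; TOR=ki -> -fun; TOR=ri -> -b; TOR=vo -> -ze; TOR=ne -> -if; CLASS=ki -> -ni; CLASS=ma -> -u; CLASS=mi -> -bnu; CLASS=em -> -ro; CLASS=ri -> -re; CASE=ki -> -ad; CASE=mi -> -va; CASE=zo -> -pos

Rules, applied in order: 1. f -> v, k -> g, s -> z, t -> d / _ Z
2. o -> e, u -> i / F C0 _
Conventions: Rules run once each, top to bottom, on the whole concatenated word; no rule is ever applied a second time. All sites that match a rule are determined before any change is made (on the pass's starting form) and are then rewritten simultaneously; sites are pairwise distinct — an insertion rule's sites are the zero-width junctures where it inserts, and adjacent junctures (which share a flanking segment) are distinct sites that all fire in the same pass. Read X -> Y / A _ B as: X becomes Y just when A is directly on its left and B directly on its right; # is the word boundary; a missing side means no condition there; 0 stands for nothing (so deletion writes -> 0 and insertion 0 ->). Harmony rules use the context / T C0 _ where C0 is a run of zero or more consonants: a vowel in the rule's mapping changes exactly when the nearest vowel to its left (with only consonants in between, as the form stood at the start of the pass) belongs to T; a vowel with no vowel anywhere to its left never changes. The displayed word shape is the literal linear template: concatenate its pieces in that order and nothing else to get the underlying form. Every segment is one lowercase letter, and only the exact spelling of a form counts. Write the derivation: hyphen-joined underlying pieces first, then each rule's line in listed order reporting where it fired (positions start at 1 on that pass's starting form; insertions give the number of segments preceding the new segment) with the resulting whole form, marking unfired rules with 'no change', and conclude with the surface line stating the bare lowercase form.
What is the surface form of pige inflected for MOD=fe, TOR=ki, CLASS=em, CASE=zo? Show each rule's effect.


underlying: pige-fun-ka-pos-ro
1. f -> v, k -> g, s -> z, t -> d / _ Z: no change
2. o -> e, u -> i / F C0 _: fires at position(s) 6: pigefinkaposro
surface: pigefinkaposro


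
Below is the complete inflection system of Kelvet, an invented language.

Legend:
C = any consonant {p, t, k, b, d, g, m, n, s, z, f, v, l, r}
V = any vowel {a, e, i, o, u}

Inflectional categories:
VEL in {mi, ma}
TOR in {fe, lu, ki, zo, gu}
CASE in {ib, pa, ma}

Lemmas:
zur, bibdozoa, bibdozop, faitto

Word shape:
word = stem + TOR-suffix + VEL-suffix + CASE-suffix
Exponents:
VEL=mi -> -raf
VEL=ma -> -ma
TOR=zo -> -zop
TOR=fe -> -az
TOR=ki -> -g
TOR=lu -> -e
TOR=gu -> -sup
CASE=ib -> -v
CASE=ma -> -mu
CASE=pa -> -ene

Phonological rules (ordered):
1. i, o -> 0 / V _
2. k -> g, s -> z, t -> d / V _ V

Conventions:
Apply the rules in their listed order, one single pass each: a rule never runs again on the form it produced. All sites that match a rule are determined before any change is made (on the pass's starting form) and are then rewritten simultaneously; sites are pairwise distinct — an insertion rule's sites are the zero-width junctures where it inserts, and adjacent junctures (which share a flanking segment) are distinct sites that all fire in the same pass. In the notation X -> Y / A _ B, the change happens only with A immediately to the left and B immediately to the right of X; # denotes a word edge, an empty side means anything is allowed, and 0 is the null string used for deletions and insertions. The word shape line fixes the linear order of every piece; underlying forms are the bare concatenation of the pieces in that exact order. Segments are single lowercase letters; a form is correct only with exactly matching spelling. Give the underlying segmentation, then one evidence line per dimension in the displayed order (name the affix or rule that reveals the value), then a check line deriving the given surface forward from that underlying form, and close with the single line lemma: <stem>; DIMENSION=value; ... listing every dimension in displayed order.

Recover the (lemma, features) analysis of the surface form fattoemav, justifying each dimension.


underlying: faitto-e-ma-v
VEL=ma - signalled by the affix -ma
TOR=lu - signalled by the affix -e
CASE=ib - signalled by the affix -v
check: faittoemav -> fattoemav -> fattoemav
lemma: faitto; VEL=ma; TOR=lu; CASE=ib


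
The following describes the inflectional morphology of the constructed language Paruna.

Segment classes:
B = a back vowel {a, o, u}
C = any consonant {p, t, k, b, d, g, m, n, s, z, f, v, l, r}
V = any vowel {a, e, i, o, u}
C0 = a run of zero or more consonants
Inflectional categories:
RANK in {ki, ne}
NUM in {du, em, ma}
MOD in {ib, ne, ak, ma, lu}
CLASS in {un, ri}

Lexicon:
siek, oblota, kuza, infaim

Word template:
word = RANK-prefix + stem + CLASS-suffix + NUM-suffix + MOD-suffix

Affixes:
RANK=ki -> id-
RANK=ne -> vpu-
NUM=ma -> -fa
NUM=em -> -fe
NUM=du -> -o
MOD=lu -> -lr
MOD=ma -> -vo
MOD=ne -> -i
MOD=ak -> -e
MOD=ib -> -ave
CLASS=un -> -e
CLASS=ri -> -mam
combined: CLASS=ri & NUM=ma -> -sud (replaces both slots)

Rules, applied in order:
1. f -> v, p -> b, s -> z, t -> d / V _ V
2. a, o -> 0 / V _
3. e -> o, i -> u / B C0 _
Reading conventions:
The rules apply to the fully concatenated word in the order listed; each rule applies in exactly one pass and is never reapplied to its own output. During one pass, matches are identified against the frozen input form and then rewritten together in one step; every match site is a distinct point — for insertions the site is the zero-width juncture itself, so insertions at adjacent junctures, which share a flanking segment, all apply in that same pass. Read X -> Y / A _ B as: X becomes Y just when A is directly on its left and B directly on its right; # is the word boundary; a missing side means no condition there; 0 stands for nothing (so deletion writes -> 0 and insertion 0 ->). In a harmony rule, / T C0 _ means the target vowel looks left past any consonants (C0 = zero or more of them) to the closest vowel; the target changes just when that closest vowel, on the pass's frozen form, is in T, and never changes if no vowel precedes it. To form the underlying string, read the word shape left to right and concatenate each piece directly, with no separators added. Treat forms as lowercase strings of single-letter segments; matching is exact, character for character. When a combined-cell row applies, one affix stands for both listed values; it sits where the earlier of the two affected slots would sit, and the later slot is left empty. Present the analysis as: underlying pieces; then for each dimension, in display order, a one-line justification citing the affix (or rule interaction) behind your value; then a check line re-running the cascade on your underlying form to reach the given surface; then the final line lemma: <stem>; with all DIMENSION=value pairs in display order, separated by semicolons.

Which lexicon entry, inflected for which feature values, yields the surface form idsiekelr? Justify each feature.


underlying: id-siek-e-o-lr
RANK=ki - signalled by the affix id-
NUM=du - signalled by the affix -o
MOD=lu - signalled by the affix -lr
CLASS=un - signalled by the affix -e
check: idsiekeolr -> idsiekeolr -> idsiekelr -> idsiekelr
lemma: siek; RANK=ki; NUM=du; MOD=lu; CLASS=un


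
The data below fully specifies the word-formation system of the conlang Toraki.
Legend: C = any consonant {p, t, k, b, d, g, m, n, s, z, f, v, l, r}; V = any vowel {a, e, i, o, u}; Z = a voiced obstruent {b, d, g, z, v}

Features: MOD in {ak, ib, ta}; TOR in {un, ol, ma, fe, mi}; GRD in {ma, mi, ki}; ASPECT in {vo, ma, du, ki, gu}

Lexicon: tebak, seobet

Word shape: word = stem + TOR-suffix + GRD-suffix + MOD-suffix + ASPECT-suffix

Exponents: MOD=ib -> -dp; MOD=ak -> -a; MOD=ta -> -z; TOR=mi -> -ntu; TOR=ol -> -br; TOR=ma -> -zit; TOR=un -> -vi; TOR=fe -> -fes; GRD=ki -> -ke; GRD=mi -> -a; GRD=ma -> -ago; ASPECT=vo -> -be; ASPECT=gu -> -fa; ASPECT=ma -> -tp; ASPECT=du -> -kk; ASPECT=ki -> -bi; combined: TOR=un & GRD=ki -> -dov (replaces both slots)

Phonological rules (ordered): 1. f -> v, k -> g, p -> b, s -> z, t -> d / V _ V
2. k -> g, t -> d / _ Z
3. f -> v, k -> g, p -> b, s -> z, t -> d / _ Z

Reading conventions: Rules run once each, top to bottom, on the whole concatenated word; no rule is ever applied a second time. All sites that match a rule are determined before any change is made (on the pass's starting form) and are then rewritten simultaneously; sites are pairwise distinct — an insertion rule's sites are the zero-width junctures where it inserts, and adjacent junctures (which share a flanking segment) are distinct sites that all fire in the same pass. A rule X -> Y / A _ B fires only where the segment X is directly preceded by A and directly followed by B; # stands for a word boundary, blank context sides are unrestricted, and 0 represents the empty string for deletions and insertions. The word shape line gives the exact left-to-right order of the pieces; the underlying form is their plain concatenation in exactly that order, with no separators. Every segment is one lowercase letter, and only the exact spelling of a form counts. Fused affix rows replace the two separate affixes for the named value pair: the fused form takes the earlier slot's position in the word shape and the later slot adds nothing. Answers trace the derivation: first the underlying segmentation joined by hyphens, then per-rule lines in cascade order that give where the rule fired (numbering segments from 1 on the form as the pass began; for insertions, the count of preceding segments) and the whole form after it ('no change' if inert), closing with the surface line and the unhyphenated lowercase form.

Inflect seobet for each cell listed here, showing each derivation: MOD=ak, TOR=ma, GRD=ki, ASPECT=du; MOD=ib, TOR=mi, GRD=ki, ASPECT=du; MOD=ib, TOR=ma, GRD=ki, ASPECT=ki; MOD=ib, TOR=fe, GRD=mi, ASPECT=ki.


cell MOD=ak, TOR=ma, GRD=ki, ASPECT=du:
underlying: seobet-zit-ke-a-kk
1. f -> v, k -> g, p -> b, s -> z, t -> d / V _ V: no change
2. k -> g, t -> d / _ Z: fires at position(s) 6: seobedzitkeakk
3. f -> v, k -> g, p -> b, s -> z, t -> d / _ Z: no change
surface: seobedzitkeakk

cell MOD=ib, TOR=mi, GRD=ki, ASPECT=du:
underlying: seobet-ntu-ke-dp-kk
1. f -> v, k -> g, p -> b, s -> z, t -> d / V _ V: fires at position(s) 10: seobetntugedpkk
2. k -> g, t -> d / _ Z: no change
3. f -> v, k -> g, p -> b, s -> z, t -> d / _ Z: no change
surface: seobetntugedpkk

cell MOD=ib, TOR=ma, GRD=ki, ASPECT=ki:
underlying: seobet-zit-ke-dp-bi
1. f -> v, k -> g, p -> b, s -> z, t -> d / V _ V: no change
2. k -> g, t -> d / _ Z: fires at position(s) 6: seobedzitkedpbi
3. f -> v, k -> g, p -> b, s -> z, t -> d / _ Z: fires at position(s) 13: seobedzitkedbbi
surface: seobedzitkedbbi

cell MOD=ib, TOR=fe, GRD=mi, ASPECT=ki:
underlying: seobet-fes-a-dp-bi
1. f -> v, k -> g, p -> b, s -> z, t -> d / V _ V: fires at position(s) 9: seobetfezadpbi
2. k -> g, t -> d / _ Z: no change
3. f -> v, k -> g, p -> b, s -> z, t -> d / _ Z: fires at position(s) 12: seobetfezadbbi
surface: seobetfezadbbi


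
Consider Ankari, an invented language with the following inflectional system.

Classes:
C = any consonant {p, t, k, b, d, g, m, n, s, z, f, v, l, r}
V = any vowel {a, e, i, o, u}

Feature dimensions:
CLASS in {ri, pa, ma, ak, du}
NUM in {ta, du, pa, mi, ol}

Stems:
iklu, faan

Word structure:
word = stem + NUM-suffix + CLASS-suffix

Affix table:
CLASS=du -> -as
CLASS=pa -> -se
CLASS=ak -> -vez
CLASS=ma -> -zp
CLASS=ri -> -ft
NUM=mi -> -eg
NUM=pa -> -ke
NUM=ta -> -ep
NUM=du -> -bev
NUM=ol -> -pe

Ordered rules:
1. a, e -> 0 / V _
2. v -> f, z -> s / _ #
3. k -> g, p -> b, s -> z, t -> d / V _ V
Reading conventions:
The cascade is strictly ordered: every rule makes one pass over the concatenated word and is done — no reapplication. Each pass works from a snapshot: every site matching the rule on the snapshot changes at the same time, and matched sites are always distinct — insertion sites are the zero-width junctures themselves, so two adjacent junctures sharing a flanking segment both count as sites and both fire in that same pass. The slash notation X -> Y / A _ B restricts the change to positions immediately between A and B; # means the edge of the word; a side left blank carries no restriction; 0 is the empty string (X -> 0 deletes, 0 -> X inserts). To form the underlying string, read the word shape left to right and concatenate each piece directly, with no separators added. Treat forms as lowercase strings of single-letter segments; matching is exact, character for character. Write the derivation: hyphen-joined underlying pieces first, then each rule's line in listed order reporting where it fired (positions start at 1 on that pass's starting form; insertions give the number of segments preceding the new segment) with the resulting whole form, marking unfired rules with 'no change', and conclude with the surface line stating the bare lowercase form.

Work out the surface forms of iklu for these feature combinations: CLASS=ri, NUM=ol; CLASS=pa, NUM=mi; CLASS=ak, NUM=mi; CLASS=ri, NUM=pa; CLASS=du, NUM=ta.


cell CLASS=ri, NUM=ol:
underlying: iklu-pe-ft
1. a, e -> 0 / V _: no change
2. v -> f, z -> s / _ #: no change
3. k -> g, p -> b, s -> z, t -> d / V _ V: fires at position(s) 5: iklubeft
surface: iklubeft

cell CLASS=pa, NUM=mi:
underlying: iklu-eg-se
1. a, e -> 0 / V _: fires at position(s) 5: iklugse
2. v -> f, z -> s / _ #: no change
3. k -> g, p -> b, s -> z, t -> d / V _ V: no change
surface: iklugse

cell CLASS=ak, NUM=mi:
underlying: iklu-eg-vez
1. a, e -> 0 / V _: fires at position(s) 5: iklugvez
2. v -> f, z -> s / _ #: fires at position(s) 8: iklugves
3. k -> g, p -> b, s -> z, t -> d / V _ V: no change
surface: iklugves

cell CLASS=ri, NUM=pa:
underlying: iklu-ke-ft
1. a, e -> 0 / V _: no change
2. v -> f, z -> s / _ #: no change
3. k -> g, p -> b, s -> z, t -> d / V _ V: fires at position(s) 5: iklugeft
surface: iklugeft

cell CLASS=du, NUM=ta:
underlying: iklu-ep-as
1. a, e -> 0 / V _: fires at position(s) 5: iklupas
2. v -> f, z -> s / _ #: no change
3. k -> g, p -> b, s -> z, t -> d / V _ V: fires at position(s) 5: iklubas
surface: iklubas


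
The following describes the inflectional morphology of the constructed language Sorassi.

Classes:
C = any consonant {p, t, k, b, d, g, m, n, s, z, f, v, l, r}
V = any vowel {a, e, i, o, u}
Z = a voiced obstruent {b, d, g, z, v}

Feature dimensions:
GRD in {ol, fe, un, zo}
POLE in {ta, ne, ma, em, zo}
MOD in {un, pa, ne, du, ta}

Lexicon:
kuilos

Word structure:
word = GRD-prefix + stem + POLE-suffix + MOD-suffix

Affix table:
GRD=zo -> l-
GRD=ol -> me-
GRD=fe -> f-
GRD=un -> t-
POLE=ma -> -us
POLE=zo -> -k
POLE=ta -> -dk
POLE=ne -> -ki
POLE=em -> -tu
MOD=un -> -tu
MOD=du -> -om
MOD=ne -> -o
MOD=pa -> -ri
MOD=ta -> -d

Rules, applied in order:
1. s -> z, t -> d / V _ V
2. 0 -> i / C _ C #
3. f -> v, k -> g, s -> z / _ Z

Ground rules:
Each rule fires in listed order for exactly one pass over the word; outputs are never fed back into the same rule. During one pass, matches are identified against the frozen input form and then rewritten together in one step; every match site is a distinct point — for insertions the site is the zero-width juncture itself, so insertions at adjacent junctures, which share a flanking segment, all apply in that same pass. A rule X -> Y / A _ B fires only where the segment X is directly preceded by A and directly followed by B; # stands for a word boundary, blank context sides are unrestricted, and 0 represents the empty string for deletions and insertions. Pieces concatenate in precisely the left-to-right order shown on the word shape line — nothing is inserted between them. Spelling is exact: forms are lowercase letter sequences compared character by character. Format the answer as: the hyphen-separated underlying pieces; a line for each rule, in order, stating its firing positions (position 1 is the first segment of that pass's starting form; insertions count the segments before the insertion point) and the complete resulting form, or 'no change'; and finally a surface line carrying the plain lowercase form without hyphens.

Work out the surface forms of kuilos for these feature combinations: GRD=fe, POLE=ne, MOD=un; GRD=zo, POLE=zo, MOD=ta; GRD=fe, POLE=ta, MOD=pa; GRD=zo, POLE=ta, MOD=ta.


cell GRD=fe, POLE=ne, MOD=un:
underlying: f-kuilos-ki-tu
1. s -> z, t -> d / V _ V: fires at position(s) 10: fkuiloskidu
2. 0 -> i / C _ C #: no change
3. f -> v, k -> g, s -> z / _ Z: no change
surface: fkuiloskidu

cell GRD=zo, POLE=zo, MOD=ta:
underlying: l-kuilos-k-d
1. s -> z, t -> d / V _ V: no change
2. 0 -> i / C _ C #: inserts after position(s) 8: lkuiloskid
3. f -> v, k -> g, s -> z / _ Z: no change
surface: lkuiloskid

cell GRD=fe, POLE=ta, MOD=pa:
underlying: f-kuilos-dk-ri
1. s -> z, t -> d / V _ V: no change
2. 0 -> i / C _ C #: no change
3. f -> v, k -> g, s -> z / _ Z: fires at position(s) 7: fkuilozdkri
surface: fkuilozdkri

cell GRD=zo, POLE=ta, MOD=ta:
underlying: l-kuilos-dk-d
1. s -> z, t -> d / V _ V: no change
2. 0 -> i / C _ C #: inserts after position(s) 9: lkuilosdkid
3. f -> v, k -> g, s -> z / _ Z: fires at position(s) 7: lkuilozdkid
surface: lkuilozdkid


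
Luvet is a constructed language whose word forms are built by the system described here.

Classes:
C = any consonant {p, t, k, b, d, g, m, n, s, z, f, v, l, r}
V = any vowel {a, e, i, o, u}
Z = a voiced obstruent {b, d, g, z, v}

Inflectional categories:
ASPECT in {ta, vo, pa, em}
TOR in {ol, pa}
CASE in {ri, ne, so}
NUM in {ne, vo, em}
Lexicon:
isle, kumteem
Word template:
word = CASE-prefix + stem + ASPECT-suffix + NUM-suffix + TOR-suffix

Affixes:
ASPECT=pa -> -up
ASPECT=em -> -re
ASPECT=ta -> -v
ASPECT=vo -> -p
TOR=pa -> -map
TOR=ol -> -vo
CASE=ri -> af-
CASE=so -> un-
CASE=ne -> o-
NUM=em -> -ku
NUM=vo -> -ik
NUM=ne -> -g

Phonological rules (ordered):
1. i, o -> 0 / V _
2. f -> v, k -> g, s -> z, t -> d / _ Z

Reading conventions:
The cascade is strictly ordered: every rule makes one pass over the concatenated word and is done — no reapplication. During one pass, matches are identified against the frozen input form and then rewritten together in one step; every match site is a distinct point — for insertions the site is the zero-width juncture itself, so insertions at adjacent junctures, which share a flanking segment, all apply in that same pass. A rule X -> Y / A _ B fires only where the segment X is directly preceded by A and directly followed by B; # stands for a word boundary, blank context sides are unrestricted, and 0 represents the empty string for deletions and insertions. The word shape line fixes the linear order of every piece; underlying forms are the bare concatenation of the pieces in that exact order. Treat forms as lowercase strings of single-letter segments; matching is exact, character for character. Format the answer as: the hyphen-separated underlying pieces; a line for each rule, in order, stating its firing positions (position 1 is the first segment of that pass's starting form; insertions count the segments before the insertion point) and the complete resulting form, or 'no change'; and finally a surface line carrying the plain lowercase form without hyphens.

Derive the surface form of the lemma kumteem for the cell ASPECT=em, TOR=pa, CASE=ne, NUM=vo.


underlying: o-kumteem-re-ik-map
1. i, o -> 0 / V _: fires at position(s) 11: okumteemrekmap
2. f -> v, k -> g, s -> z, t -> d / _ Z: no change
surface: okumteemrekmap


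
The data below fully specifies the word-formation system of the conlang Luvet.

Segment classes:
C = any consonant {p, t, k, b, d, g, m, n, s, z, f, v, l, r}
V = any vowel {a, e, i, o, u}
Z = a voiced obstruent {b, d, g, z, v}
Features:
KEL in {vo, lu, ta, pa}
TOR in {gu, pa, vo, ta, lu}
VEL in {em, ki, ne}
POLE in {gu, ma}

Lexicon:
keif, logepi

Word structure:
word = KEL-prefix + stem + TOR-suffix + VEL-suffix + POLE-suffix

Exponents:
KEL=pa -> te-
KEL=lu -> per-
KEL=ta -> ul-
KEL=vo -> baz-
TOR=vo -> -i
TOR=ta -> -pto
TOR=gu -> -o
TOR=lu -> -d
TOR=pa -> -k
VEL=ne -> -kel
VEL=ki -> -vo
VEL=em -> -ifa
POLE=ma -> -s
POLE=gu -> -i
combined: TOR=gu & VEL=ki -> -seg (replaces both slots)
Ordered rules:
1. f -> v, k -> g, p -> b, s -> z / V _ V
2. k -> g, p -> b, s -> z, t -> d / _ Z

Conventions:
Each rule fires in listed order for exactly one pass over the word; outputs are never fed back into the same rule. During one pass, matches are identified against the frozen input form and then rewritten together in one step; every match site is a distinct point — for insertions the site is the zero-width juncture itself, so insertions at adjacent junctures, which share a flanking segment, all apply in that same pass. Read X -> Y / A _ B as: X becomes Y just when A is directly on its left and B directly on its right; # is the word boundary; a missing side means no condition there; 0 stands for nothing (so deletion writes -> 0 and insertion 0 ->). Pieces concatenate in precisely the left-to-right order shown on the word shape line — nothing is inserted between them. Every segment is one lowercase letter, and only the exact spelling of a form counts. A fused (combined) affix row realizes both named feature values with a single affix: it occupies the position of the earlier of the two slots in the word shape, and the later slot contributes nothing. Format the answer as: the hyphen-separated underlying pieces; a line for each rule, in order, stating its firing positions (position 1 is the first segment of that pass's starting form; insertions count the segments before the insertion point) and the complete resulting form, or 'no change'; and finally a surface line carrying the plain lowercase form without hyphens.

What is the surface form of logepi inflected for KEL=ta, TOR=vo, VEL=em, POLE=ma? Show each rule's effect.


underlying: ul-logepi-i-ifa-s
1. f -> v, k -> g, p -> b, s -> z / V _ V: fires at position(s) 7, 11: ullogebiiivas
2. k -> g, p -> b, s -> z, t -> d / _ Z: no change
surface: ullogebiiivas


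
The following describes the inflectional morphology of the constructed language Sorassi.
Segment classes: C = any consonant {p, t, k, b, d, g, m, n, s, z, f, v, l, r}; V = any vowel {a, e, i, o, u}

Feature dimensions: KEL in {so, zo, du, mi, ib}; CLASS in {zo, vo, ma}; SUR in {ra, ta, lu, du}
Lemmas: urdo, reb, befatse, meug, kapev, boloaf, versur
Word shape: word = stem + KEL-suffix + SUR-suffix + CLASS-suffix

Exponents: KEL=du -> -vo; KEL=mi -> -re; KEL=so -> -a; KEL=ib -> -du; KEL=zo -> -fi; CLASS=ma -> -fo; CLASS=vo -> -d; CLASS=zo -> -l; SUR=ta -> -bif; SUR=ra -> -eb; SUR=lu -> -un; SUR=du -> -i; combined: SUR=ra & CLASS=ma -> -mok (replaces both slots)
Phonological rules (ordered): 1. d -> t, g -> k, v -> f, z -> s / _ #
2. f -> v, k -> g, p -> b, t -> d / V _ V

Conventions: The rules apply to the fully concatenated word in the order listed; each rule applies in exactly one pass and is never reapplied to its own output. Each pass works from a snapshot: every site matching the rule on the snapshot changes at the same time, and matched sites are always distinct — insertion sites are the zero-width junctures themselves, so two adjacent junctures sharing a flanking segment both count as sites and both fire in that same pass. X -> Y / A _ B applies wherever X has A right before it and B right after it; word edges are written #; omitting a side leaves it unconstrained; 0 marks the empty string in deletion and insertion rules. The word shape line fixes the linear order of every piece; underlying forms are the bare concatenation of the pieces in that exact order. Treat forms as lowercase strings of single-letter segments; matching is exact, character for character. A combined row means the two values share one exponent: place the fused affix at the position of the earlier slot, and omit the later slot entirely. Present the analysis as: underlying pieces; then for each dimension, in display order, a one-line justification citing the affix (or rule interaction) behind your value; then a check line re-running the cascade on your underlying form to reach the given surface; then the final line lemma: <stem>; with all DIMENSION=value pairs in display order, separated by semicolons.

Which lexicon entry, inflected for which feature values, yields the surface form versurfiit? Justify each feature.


underlying: versur-fi-i-d
KEL=zo - signalled by the affix -fi
CLASS=vo - signalled by the affix -d
SUR=du - signalled by the affix -i
check: versurfiid -> versurfiit -> versurfiit
lemma: versur; KEL=zo; CLASS=vo; SUR=du


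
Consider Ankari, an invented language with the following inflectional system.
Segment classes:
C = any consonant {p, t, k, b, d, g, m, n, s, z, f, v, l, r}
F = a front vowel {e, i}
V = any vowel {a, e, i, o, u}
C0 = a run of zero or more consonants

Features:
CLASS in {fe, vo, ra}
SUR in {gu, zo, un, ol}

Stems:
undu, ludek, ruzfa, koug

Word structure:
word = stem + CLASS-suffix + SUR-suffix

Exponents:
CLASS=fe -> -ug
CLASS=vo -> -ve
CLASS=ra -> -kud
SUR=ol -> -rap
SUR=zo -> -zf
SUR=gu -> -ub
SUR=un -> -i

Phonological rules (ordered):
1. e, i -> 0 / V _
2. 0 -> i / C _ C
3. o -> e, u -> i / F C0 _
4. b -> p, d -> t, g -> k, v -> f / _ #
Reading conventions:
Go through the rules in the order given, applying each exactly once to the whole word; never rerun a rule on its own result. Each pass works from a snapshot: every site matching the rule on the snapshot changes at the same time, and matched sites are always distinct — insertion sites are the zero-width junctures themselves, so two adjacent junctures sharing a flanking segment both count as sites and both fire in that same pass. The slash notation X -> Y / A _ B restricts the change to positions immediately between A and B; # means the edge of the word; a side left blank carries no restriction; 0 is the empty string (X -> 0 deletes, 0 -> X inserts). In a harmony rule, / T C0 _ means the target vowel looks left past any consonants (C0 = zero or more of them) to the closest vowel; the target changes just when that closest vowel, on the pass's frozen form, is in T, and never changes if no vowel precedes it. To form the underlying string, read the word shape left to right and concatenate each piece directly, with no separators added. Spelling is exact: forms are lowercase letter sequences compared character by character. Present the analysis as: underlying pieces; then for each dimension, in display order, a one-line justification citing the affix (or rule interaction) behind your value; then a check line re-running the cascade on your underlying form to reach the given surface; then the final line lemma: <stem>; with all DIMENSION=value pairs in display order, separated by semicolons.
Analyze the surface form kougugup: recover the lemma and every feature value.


underlying: koug-ug-ub
CLASS=fe - signalled by the affix -ug
SUR=gu - signalled by the affix -ub
check: kougugub -> kougugub -> kougugub -> kougugub -> kougugup
lemma: koug; CLASS=fe; SUR=gu


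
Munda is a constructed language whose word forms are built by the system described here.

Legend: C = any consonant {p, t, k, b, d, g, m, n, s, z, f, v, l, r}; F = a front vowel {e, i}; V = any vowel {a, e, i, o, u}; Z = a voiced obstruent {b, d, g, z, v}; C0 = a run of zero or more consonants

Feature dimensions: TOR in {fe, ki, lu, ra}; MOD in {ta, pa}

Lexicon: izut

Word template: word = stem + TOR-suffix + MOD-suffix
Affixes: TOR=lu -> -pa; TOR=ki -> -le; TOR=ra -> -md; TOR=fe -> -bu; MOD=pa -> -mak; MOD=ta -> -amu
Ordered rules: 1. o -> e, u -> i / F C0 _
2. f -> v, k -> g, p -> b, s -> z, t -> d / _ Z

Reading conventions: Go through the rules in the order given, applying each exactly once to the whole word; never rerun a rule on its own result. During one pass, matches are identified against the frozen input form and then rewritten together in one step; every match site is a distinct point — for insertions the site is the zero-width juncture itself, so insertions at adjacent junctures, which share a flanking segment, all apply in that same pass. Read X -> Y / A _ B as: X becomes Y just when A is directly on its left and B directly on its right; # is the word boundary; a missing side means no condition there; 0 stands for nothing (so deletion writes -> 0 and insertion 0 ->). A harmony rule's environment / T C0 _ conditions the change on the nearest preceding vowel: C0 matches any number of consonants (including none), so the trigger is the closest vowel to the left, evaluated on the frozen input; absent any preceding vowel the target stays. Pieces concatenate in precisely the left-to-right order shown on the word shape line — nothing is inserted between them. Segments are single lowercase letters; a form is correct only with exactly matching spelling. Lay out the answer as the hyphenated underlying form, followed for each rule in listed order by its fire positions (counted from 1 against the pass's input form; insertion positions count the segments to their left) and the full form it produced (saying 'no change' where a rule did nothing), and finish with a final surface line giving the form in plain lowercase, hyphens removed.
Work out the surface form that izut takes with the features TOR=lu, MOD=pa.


underlying: izut-pa-mak
1. o -> e, u -> i / F C0 _: fires at position(s) 3: izitpamak
2. f -> v, k -> g, p -> b, s -> z, t -> d / _ Z: no change
surface: izitpamak


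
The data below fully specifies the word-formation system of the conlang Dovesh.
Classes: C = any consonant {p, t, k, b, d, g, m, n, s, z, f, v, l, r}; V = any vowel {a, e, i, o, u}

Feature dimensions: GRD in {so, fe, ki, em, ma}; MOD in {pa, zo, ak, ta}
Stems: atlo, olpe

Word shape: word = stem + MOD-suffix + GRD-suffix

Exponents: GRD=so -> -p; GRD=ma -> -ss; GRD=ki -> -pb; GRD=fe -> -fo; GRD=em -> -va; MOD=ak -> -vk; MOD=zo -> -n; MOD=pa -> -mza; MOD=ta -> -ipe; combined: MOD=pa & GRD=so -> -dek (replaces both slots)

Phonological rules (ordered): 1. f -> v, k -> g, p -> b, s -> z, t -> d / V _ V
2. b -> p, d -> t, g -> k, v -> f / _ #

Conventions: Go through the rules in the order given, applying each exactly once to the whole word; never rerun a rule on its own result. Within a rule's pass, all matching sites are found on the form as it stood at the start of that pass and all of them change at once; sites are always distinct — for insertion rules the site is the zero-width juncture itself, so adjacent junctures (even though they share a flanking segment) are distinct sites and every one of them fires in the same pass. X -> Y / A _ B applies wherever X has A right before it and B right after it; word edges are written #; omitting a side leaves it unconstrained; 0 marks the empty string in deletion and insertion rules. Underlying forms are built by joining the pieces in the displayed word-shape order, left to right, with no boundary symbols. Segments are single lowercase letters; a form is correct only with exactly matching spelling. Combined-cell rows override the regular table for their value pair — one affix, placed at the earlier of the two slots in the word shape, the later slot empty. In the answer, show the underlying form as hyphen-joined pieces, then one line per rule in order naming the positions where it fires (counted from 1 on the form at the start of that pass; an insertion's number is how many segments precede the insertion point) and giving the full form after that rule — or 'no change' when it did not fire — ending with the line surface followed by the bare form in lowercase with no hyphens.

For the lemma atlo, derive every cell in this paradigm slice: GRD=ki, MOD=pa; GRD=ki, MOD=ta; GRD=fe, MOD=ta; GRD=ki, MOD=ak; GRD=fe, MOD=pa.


cell GRD=ki, MOD=pa:
underlying: atlo-mza-pb
1. f -> v, k -> g, p -> b, s -> z, t -> d / V _ V: no change
2. b -> p, d -> t, g -> k, v -> f / _ #: fires at position(s) 9: atlomzapp
surface: atlomzapp

cell GRD=ki, MOD=ta:
underlying: atlo-ipe-pb
1. f -> v, k -> g, p -> b, s -> z, t -> d / V _ V: fires at position(s) 6: atloibepb
2. b -> p, d -> t, g -> k, v -> f / _ #: fires at position(s) 9: atloibepp
surface: atloibepp

cell GRD=fe, MOD=ta:
underlying: atlo-ipe-fo
1. f -> v, k -> g, p -> b, s -> z, t -> d / V _ V: fires at position(s) 6, 8: atloibevo
2. b -> p, d -> t, g -> k, v -> f / _ #: no change
surface: atloibevo

cell GRD=ki, MOD=ak:
underlying: atlo-vk-pb
1. f -> v, k -> g, p -> b, s -> z, t -> d / V _ V: no change
2. b -> p, d -> t, g -> k, v -> f / _ #: fires at position(s) 8: atlovkpp
surface: atlovkpp

cell GRD=fe, MOD=pa:
underlying: atlo-mza-fo
1. f -> v, k -> g, p -> b, s -> z, t -> d / V _ V: fires at position(s) 8: atlomzavo
2. b -> p, d -> t, g -> k, v -> f / _ #: no change
surface: atlomzavo


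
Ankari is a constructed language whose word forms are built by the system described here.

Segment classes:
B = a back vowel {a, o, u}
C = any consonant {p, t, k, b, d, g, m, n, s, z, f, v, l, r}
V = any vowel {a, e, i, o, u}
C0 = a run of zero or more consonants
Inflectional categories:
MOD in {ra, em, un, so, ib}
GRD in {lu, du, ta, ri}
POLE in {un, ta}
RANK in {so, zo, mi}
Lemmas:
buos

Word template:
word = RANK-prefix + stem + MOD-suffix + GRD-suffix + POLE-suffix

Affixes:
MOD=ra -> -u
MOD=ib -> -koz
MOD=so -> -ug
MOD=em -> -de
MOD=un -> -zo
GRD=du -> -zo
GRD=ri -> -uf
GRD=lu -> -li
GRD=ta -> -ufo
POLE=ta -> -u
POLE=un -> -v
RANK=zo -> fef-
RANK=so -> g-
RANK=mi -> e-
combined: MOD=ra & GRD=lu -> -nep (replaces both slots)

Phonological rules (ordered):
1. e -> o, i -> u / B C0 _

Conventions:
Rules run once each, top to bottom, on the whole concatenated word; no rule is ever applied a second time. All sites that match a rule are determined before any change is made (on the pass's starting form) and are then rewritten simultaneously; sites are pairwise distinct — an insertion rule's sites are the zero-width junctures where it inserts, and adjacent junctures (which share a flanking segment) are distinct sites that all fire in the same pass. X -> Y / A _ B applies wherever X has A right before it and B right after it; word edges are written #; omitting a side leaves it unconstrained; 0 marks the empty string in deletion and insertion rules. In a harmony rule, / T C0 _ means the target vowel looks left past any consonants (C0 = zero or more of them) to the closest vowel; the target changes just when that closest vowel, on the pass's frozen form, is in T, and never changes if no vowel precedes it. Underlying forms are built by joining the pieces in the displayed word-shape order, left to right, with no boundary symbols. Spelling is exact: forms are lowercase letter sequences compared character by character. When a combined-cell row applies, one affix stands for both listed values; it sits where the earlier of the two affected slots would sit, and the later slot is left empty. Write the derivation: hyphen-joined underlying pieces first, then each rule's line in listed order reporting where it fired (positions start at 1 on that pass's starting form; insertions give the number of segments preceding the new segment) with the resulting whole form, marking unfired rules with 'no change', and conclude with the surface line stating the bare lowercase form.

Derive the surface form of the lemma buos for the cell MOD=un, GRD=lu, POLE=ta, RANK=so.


underlying: g-buos-zo-li-u
1. e -> o, i -> u / B C0 _: fires at position(s) 9: gbuoszoluu
surface: gbuoszoluu


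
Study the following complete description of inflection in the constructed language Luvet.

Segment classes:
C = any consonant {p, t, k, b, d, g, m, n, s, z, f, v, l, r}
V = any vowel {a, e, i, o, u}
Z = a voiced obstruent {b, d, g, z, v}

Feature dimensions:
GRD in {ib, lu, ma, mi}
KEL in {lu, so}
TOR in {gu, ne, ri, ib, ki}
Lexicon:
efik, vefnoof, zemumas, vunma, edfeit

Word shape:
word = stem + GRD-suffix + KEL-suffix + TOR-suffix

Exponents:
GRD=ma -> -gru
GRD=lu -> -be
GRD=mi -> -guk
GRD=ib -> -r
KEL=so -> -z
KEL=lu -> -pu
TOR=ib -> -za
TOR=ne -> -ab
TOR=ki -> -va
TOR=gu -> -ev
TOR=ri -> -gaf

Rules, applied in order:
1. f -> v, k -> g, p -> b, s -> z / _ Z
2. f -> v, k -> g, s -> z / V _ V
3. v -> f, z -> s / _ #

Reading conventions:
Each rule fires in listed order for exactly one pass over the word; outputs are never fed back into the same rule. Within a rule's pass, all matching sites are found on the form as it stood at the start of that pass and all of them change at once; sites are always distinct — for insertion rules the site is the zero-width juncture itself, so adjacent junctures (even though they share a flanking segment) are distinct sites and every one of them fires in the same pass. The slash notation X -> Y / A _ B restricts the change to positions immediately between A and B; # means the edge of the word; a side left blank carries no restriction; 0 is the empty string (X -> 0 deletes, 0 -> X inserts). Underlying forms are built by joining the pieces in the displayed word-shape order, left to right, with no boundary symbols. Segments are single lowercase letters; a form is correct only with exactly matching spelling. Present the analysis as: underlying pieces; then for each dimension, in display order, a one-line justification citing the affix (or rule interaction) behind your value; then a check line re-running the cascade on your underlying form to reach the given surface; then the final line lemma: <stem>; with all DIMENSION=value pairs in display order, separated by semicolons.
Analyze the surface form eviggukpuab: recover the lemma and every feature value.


underlying: efik-guk-pu-ab
GRD=mi - signalled by the affix -guk
KEL=lu - signalled by the affix -pu
TOR=ne - signalled by the affix -ab
check: efikgukpuab -> efiggukpuab -> eviggukpuab -> eviggukpuab
lemma: efik; GRD=mi; KEL=lu; TOR=ne
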